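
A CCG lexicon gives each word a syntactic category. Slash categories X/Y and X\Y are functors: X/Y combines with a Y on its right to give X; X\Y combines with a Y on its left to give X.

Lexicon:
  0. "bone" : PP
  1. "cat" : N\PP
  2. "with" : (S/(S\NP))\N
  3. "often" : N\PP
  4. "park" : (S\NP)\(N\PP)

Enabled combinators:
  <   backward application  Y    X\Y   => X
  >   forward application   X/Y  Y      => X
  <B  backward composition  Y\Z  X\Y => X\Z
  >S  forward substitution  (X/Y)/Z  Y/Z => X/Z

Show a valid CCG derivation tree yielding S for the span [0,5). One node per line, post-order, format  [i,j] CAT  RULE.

[0,5] S   >
  [0,3] S/(S\NP)   <
    [0,2] N   <
      [0,1] "bone" : PP
      [1,2] "cat" : N\PP
    [2,3] "with" : (S/(S\NP))\N
  [3,5] S\NP   <
    [3,4] "often" : N\PP
    [4,5] "park" : (S\NP)\(N\PP)

[0,1] PP  lex  "bone"
[1,2] N\PP  lex  "cat"
[0,2] N  <  k=1
[2,3] (S/(S\NP))\N  lex  "with"
[0,3] S/(S\NP)  <  k=2
[3,4] N\PP  lex  "often"
[4,5] (S\NP)\(N\PP)  lex  "park"
[3,5] S\NP  <  k=4
[0,5] S  >  k=3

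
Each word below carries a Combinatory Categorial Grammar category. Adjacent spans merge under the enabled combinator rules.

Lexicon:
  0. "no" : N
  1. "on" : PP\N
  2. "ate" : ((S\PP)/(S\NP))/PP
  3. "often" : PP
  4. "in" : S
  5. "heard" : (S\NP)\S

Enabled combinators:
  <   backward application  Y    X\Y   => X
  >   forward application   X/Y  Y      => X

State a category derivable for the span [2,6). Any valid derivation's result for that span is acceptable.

S\PP

[0,6] S   <
  [0,2] PP   <
    [0,1] "no" : N
    [1,2] "on" : PP\N
  [2,6] S\PP   >
    [2,4] (S\PP)/(S\NP)   >
      [2,3] "ate" : ((S\PP)/(S\NP))/PP
      [3,4] "often" : PP
    [4,6] S\NP   <
      [4,5] "in" : S
      [5,6] "heard" : (S\NP)\S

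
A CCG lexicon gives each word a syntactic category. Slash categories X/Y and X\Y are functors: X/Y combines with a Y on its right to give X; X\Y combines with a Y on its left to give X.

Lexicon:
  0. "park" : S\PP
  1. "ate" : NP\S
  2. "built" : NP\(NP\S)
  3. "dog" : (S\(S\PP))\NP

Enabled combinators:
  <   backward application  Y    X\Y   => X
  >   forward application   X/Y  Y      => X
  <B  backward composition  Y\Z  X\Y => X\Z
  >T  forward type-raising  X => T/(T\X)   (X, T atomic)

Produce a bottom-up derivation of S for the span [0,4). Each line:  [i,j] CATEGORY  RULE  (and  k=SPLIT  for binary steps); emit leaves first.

[0,1] S\PP  lex  "park"
[1,2] NP\S  lex  "ate"
[2,3] NP\(NP\S)  lex  "built"
[1,3] NP  <  k=2
[3,4] (S\(S\PP))\NP  lex  "dog"
[1,4] S\(S\PP)  <  k=3
[0,4] S  <  k=1

[0,4] S   <
  [0,1] "park" : S\PP
  [1,4] S\(S\PP)   <
    [1,3] NP   <
      [1,2] "ate" : NP\S
      [2,3] "built" : NP\(NP\S)
    [3,4] "dog" : (S\(S\PP))\NP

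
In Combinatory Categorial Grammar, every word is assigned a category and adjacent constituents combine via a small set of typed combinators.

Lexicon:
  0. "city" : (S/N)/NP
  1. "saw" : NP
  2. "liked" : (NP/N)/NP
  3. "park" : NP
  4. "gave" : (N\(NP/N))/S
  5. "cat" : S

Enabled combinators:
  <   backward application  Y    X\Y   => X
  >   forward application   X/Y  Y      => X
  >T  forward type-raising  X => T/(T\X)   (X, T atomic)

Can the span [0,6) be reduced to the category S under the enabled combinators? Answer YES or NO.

YES

[0,6] S   >
  [0,2] S/N   >
    [0,1] "city" : (S/N)/NP
    [1,2] "saw" : NP
  [2,6] N   <
    [2,4] NP/N   >
      [2,3] "liked" : (NP/N)/NP
      [3,4] "park" : NP
    [4,6] N\(NP/N)   >
      [4,5] "gave" : (N\(NP/N))/S
      [5,6] "cat" : S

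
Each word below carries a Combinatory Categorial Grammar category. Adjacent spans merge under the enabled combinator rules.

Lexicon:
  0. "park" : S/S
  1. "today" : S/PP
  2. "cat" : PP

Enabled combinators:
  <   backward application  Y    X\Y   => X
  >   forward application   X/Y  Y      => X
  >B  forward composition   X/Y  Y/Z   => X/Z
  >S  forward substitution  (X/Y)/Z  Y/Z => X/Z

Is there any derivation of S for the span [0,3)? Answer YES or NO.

[0,3] S   >
  [0,2] S/PP   >B
    [0,1] "park" : S/S
    [1,2] "today" : S/PP
  [2,3] "cat" : PP

YES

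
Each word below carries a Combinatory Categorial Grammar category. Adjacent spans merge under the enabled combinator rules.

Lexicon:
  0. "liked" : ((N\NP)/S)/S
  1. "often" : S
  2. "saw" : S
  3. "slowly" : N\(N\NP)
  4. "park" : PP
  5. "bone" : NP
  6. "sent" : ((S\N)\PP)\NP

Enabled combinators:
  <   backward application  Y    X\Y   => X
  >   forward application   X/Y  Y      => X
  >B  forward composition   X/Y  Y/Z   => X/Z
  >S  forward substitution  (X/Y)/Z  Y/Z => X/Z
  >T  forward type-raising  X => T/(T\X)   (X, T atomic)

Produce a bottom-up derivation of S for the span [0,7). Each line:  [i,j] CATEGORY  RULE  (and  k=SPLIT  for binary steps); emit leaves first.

[0,7] S   <
  [0,4] N   <
    [0,3] N\NP   >
      [0,2] (N\NP)/S   >
        [0,1] "liked" : ((N\NP)/S)/S
        [1,2] "often" : S
      [2,3] "saw" : S
    [3,4] "slowly" : N\(N\NP)
  [4,7] S\N   <
    [4,5] "park" : PP
    [5,7] (S\N)\PP   <
      [5,6] "bone" : NP
      [6,7] "sent" : ((S\N)\PP)\NP

[0,1] ((N\NP)/S)/S  lex  "liked"
[1,2] S  lex  "often"
[0,2] (N\NP)/S  >  k=1
[2,3] S  lex  "saw"
[0,3] N\NP  >  k=2
[3,4] N\(N\NP)  lex  "slowly"
[0,4] N  <  k=3
[4,5] PP  lex  "park"
[5,6] NP  lex  "bone"
[6,7] ((S\N)\PP)\NP  lex  "sent"
[5,7] (S\N)\PP  <  k=6
[4,7] S\N  <  k=5
[0,7] S  <  k=4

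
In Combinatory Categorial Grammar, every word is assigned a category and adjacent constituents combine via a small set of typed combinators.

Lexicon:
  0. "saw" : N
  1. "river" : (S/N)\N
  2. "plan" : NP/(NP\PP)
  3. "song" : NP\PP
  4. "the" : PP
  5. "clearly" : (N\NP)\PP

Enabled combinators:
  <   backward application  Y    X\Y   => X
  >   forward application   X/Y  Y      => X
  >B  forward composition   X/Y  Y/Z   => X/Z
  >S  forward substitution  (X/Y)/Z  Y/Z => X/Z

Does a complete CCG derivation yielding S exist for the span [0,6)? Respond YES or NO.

YES

[0,6] S   >
  [0,2] S/N   <
    [0,1] "saw" : N
    [1,2] "river" : (S/N)\N
  [2,6] N   <
    [2,4] NP   >
      [2,3] "plan" : NP/(NP\PP)
      [3,4] "song" : NP\PP
    [4,6] N\NP   <
      [4,5] "the" : PP
      [5,6] "clearly" : (N\NP)\PP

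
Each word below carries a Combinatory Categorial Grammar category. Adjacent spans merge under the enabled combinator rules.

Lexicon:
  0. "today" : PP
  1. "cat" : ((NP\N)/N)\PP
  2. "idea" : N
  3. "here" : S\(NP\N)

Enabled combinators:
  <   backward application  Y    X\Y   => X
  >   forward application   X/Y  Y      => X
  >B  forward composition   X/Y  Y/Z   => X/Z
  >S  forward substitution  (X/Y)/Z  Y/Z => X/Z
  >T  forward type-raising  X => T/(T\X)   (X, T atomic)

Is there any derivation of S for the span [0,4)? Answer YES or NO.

YES

[0,4] S   <
  [0,3] NP\N   >
    [0,2] (NP\N)/N   <
      [0,1] "today" : PP
      [1,2] "cat" : ((NP\N)/N)\PP
    [2,3] "idea" : N
  [3,4] "here" : S\(NP\N)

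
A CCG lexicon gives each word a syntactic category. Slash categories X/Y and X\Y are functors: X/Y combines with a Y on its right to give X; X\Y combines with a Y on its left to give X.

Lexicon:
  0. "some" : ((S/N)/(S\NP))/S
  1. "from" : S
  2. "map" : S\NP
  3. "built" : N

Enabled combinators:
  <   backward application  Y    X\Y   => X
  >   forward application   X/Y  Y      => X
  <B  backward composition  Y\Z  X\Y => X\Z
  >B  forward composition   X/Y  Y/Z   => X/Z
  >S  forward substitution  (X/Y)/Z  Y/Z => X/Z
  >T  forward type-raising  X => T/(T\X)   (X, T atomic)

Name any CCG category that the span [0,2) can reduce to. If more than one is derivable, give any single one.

[0,4] S   >
  [0,3] S/N   >
    [0,2] (S/N)/(S\NP)   >
      [0,1] "some" : ((S/N)/(S\NP))/S
      [1,2] "from" : S
    [2,3] "map" : S\NP
  [3,4] "built" : N

(S/N)/(S\NP)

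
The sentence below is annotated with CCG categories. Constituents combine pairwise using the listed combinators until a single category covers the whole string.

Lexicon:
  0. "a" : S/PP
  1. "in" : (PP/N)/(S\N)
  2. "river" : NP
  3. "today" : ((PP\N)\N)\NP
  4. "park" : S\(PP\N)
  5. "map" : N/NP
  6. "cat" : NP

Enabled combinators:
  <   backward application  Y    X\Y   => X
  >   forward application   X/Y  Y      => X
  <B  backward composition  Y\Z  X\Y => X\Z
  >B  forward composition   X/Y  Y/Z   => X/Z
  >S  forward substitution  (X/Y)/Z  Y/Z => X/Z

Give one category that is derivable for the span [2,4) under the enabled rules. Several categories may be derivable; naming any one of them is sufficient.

[0,7] S   >
  [0,1] "a" : S/PP
  [1,7] PP   >
    [1,5] PP/N   >
      [1,2] "in" : (PP/N)/(S\N)
      [2,5] S\N   <B
        [2,4] (PP\N)\N   <
          [2,3] "river" : NP
          [3,4] "today" : ((PP\N)\N)\NP
        [4,5] "park" : S\(PP\N)
    [5,7] N   >
      [5,6] "map" : N/NP
      [6,7] "cat" : NP

(PP\N)\N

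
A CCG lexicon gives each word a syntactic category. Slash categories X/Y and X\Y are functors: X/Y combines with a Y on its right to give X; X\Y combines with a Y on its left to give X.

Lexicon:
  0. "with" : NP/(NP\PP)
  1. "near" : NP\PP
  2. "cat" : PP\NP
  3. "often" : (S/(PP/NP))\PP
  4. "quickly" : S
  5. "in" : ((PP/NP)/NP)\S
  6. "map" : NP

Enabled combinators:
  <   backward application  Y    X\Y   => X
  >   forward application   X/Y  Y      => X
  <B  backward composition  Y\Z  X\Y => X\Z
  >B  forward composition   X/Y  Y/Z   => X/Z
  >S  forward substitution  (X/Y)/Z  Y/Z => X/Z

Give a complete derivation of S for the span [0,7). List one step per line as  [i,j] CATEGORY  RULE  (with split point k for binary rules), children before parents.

[0,1] NP/(NP\PP)  lex  "with"
[1,2] NP\PP  lex  "near"
[0,2] NP  >  k=1
[2,3] PP\NP  lex  "cat"
[0,3] PP  <  k=2
[3,4] (S/(PP/NP))\PP  lex  "often"
[0,4] S/(PP/NP)  <  k=3
[4,5] S  lex  "quickly"
[5,6] ((PP/NP)/NP)\S  lex  "in"
[4,6] (PP/NP)/NP  <  k=5
[6,7] NP  lex  "map"
[4,7] PP/NP  >  k=6
[0,7] S  >  k=4

[0,7] S   >
  [0,4] S/(PP/NP)   <
    [0,3] PP   <
      [0,2] NP   >
        [0,1] "with" : NP/(NP\PP)
        [1,2] "near" : NP\PP
      [2,3] "cat" : PP\NP
    [3,4] "often" : (S/(PP/NP))\PP
  [4,7] PP/NP   >
    [4,6] (PP/NP)/NP   <
      [4,5] "quickly" : S
      [5,6] "in" : ((PP/NP)/NP)\S
    [6,7] "map" : NP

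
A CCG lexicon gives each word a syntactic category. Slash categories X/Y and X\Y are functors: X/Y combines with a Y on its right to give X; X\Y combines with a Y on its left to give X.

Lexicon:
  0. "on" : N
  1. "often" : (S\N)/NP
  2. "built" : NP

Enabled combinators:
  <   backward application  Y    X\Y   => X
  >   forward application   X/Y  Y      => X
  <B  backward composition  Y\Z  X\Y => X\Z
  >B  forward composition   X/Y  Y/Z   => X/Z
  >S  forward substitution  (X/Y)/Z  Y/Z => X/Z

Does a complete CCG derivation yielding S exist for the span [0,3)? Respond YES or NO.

YES

[0,3] S   <
  [0,1] "on" : N
  [1,3] S\N   >
    [1,2] "often" : (S\N)/NP
    [2,3] "built" : NP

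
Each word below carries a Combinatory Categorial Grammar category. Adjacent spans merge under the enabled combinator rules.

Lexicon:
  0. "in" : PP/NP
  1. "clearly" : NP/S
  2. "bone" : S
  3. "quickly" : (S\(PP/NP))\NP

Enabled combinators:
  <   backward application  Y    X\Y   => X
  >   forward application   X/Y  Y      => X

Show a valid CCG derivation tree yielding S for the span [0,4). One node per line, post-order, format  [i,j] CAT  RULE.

[0,1] PP/NP  lex  "in"
[1,2] NP/S  lex  "clearly"
[2,3] S  lex  "bone"
[1,3] NP  >  k=2
[3,4] (S\(PP/NP))\NP  lex  "quickly"
[1,4] S\(PP/NP)  <  k=3
[0,4] S  <  k=1

[0,4] S   <
  [0,1] "in" : PP/NP
  [1,4] S\(PP/NP)   <
    [1,3] NP   >
      [1,2] "clearly" : NP/S
      [2,3] "bone" : S
    [3,4] "quickly" : (S\(PP/NP))\NP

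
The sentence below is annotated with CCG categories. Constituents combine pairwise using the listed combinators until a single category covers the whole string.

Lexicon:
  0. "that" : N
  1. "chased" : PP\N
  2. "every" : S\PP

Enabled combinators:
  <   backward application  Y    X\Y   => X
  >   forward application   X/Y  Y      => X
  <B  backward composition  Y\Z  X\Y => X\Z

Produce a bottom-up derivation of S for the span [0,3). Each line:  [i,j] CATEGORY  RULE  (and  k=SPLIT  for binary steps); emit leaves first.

[0,3] S   <
  [0,2] PP   <
    [0,1] "that" : N
    [1,2] "chased" : PP\N
  [2,3] "every" : S\PP

[0,1] N  lex  "that"
[1,2] PP\N  lex  "chased"
[0,2] PP  <  k=1
[2,3] S\PP  lex  "every"
[0,3] S  <  k=2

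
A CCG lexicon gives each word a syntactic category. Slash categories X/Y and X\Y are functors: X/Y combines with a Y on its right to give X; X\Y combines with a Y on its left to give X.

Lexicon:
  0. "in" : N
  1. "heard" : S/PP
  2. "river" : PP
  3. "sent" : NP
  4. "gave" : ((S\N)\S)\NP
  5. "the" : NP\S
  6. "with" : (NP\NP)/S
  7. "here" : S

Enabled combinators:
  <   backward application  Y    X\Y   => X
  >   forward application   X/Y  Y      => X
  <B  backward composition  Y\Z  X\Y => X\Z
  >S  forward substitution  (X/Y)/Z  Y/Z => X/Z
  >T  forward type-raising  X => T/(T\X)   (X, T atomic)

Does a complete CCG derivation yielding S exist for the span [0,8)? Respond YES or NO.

NO

N S/PP PP NP ((S\N)\S)\NP NP\S (NP\NP)/S S
CKY chart[0,8] = {N/(N\NP), NP, NP/(NP\NP), PP/(PP\NP), S/(S\NP)}; S ∉ chart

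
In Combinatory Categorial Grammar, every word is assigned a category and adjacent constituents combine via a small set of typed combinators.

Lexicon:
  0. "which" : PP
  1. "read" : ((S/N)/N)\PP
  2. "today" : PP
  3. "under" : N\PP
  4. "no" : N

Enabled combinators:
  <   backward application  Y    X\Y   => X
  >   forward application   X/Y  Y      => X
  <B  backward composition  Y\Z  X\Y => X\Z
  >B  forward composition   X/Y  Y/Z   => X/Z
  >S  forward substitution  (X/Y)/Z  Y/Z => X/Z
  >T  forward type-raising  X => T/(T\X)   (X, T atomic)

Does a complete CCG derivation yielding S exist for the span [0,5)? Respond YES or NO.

[0,5] S   >
  [0,4] S/N   >
    [0,2] (S/N)/N   <
      [0,1] "which" : PP
      [1,2] "read" : ((S/N)/N)\PP
    [2,4] N   >
      [2,3] N/(N\PP)   >T
        [2,3] "today" : PP
      [3,4] "under" : N\PP
  [4,5] "no" : N

YES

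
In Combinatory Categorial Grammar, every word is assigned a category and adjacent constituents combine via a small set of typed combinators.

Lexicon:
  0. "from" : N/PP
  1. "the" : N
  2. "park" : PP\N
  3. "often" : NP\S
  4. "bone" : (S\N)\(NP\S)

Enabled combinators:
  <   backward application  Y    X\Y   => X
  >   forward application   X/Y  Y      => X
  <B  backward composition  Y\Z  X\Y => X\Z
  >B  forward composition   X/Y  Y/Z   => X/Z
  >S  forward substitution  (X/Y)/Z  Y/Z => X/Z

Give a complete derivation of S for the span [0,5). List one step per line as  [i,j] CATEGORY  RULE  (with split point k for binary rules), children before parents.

[0,1] N/PP  lex  "from"
[1,2] N  lex  "the"
[2,3] PP\N  lex  "park"
[1,3] PP  <  k=2
[0,3] N  >  k=1
[3,4] NP\S  lex  "often"
[4,5] (S\N)\(NP\S)  lex  "bone"
[3,5] S\N  <  k=4
[0,5] S  <  k=3

[0,5] S   <
  [0,3] N   >
    [0,1] "from" : N/PP
    [1,3] PP   <
      [1,2] "the" : N
      [2,3] "park" : PP\N
  [3,5] S\N   <
    [3,4] "often" : NP\S
    [4,5] "bone" : (S\N)\(NP\S)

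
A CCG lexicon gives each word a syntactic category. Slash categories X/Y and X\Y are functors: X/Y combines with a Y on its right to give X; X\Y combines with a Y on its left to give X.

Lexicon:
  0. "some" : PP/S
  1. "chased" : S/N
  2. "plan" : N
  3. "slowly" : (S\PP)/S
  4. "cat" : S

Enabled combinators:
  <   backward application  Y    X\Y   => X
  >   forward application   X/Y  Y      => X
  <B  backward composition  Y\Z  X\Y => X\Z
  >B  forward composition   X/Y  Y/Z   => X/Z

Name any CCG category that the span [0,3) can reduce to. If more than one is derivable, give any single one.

[0,5] S   <
  [0,3] PP   >
    [0,1] "some" : PP/S
    [1,3] S   >
      [1,2] "chased" : S/N
      [2,3] "plan" : N
  [3,5] S\PP   >
    [3,4] "slowly" : (S\PP)/S
    [4,5] "cat" : S

PP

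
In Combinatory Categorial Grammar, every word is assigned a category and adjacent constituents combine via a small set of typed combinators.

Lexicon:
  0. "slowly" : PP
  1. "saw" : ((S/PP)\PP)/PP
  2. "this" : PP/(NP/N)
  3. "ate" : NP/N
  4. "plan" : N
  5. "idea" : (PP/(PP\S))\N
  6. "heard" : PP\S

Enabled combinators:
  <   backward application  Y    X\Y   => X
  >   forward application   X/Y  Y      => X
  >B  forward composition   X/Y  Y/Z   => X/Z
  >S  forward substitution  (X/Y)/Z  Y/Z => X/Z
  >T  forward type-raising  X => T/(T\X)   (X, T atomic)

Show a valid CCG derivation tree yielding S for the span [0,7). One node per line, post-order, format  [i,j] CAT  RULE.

[0,1] PP  lex  "slowly"
[1,2] ((S/PP)\PP)/PP  lex  "saw"
[2,3] PP/(NP/N)  lex  "this"
[3,4] NP/N  lex  "ate"
[2,4] PP  >  k=3
[1,4] (S/PP)\PP  >  k=2
[0,4] S/PP  <  k=1
[4,5] N  lex  "plan"
[5,6] (PP/(PP\S))\N  lex  "idea"
[4,6] PP/(PP\S)  <  k=5
[6,7] PP\S  lex  "heard"
[4,7] PP  >  k=6
[0,7] S  >  k=4

[0,7] S   >
  [0,4] S/PP   <
    [0,1] "slowly" : PP
    [1,4] (S/PP)\PP   >
      [1,2] "saw" : ((S/PP)\PP)/PP
      [2,4] PP   >
        [2,3] "this" : PP/(NP/N)
        [3,4] "ate" : NP/N
  [4,7] PP   >
    [4,6] PP/(PP\S)   <
      [4,5] "plan" : N
      [5,6] "idea" : (PP/(PP\S))\N
    [6,7] "heard" : PP\S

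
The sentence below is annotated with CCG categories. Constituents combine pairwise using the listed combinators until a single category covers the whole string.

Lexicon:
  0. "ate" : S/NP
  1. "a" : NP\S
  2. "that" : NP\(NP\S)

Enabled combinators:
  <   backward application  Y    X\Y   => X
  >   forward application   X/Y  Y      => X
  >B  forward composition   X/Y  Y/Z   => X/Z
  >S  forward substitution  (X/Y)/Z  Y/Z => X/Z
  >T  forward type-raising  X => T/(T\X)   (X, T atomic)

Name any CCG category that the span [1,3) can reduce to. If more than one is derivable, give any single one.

[0,3] S   >
  [0,1] "ate" : S/NP
  [1,3] NP   <
    [1,2] "a" : NP\S
    [2,3] "that" : NP\(NP\S)

NP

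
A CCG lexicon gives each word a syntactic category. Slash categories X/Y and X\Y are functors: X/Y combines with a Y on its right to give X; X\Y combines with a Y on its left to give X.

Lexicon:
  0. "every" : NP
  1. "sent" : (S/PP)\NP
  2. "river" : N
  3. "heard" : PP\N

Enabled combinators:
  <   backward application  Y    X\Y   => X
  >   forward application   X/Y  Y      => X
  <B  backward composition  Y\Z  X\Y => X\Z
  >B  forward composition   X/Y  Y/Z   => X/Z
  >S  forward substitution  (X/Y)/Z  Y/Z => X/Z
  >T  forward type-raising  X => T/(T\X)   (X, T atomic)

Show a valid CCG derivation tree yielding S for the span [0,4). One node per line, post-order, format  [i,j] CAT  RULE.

[0,4] S   >
  [0,2] S/PP   <
    [0,1] "every" : NP
    [1,2] "sent" : (S/PP)\NP
  [2,4] PP   <
    [2,3] "river" : N
    [3,4] "heard" : PP\N

[0,1] NP  lex  "every"
[1,2] (S/PP)\NP  lex  "sent"
[0,2] S/PP  <  k=1
[2,3] N  lex  "river"
[3,4] PP\N  lex  "heard"
[2,4] PP  <  k=3
[0,4] S  >  k=2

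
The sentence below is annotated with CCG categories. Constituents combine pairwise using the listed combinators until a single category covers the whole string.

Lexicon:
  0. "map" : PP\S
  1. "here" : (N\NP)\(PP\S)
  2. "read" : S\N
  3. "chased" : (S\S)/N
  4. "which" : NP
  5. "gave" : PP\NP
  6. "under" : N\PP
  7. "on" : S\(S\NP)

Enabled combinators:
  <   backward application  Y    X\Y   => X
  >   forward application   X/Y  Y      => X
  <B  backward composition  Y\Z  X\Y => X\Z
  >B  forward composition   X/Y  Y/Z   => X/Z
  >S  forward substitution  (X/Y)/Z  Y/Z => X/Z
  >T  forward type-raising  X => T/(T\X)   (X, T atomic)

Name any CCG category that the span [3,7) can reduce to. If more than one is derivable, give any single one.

[0,8] S   <
  [0,7] S\NP   <B
    [0,3] S\NP   <B
      [0,2] N\NP   <
        [0,1] "map" : PP\S
        [1,2] "here" : (N\NP)\(PP\S)
      [2,3] "read" : S\N
    [3,7] S\S   >
      [3,4] "chased" : (S\S)/N
      [4,7] N   >
        [4,5] N/(N\NP)   >T
          [4,5] "which" : NP
        [5,7] N\NP   <B
          [5,6] "gave" : PP\NP
          [6,7] "under" : N\PP
  [7,8] "on" : S\(S\NP)

S\S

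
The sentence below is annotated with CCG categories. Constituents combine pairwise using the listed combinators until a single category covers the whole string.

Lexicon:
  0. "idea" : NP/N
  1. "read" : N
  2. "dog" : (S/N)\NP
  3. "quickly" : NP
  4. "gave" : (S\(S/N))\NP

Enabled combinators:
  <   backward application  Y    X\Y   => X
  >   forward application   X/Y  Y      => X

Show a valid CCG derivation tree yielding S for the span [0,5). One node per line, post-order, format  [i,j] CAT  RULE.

[0,5] S   <
  [0,3] S/N   <
    [0,2] NP   >
      [0,1] "idea" : NP/N
      [1,2] "read" : N
    [2,3] "dog" : (S/N)\NP
  [3,5] S\(S/N)   <
    [3,4] "quickly" : NP
    [4,5] "gave" : (S\(S/N))\NP

[0,1] NP/N  lex  "idea"
[1,2] N  lex  "read"
[0,2] NP  >  k=1
[2,3] (S/N)\NP  lex  "dog"
[0,3] S/N  <  k=2
[3,4] NP  lex  "quickly"
[4,5] (S\(S/N))\NP  lex  "gave"
[3,5] S\(S/N)  <  k=4
[0,5] S  <  k=3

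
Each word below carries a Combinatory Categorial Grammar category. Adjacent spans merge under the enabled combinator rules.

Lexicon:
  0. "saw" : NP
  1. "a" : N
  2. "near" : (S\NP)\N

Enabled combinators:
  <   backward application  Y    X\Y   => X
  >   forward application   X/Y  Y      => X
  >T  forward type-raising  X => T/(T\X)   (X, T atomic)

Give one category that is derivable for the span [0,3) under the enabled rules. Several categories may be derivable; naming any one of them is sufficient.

S

[0,3] S   <
  [0,1] "saw" : NP
  [1,3] S\NP   <
    [1,2] "a" : N
    [2,3] "near" : (S\NP)\N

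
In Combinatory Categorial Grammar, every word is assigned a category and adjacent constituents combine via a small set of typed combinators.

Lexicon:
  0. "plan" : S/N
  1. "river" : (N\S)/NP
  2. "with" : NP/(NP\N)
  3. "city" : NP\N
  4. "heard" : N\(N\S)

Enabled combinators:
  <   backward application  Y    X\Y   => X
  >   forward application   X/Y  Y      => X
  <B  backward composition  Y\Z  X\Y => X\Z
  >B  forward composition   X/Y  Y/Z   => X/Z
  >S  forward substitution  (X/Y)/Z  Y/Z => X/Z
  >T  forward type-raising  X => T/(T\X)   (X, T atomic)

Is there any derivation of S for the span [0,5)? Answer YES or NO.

[0,5] S   >
  [0,1] "plan" : S/N
  [1,5] N   <
    [1,4] N\S   >
      [1,2] "river" : (N\S)/NP
      [2,4] NP   >
        [2,3] "with" : NP/(NP\N)
        [3,4] "city" : NP\N
    [4,5] "heard" : N\(N\S)

YES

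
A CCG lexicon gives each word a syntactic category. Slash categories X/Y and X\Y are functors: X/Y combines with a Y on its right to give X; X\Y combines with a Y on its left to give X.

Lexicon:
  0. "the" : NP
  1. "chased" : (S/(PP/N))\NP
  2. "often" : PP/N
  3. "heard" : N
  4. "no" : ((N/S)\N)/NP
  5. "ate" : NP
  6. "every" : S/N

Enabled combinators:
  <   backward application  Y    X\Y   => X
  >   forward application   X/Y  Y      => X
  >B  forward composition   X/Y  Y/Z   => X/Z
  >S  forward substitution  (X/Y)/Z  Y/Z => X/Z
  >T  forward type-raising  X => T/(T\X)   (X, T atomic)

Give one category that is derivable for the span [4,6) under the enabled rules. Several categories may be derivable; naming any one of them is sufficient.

[0,7] S   >
  [0,2] S/(PP/N)   <
    [0,1] "the" : NP
    [1,2] "chased" : (S/(PP/N))\NP
  [2,7] PP/N   >B
    [2,3] "often" : PP/N
    [3,7] N/N   >B
      [3,6] N/S   <
        [3,4] "heard" : N
        [4,6] (N/S)\N   >
          [4,5] "no" : ((N/S)\N)/NP
          [5,6] "ate" : NP
      [6,7] "every" : S/N

(N/S)\N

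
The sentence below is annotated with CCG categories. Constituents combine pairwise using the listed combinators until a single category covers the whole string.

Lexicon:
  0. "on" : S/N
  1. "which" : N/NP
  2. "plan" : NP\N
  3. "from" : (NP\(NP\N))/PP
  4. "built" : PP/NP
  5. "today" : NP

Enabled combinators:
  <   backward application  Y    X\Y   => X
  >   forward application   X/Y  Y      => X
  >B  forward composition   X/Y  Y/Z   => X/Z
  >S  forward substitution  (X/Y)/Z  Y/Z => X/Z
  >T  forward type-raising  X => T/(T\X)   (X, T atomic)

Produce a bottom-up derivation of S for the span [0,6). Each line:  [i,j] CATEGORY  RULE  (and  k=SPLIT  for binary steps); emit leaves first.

[0,6] S   >
  [0,1] "on" : S/N
  [1,6] N   >
    [1,2] "which" : N/NP
    [2,6] NP   <
      [2,3] "plan" : NP\N
      [3,6] NP\(NP\N)   >
        [3,4] "from" : (NP\(NP\N))/PP
        [4,6] PP   >
          [4,5] "built" : PP/NP
          [5,6] "today" : NP

[0,1] S/N  lex  "on"
[1,2] N/NP  lex  "which"
[2,3] NP\N  lex  "plan"
[3,4] (NP\(NP\N))/PP  lex  "from"
[4,5] PP/NP  lex  "built"
[5,6] NP  lex  "today"
[4,6] PP  >  k=5
[3,6] NP\(NP\N)  >  k=4
[2,6] NP  <  k=3
[1,6] N  >  k=2
[0,6] S  >  k=1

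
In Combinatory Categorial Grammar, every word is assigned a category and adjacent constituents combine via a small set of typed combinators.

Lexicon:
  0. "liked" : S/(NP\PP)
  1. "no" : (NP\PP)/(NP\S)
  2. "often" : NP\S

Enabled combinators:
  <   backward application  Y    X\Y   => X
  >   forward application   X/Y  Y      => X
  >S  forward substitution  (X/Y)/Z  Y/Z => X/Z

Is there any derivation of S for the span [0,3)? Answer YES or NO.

[0,3] S   >
  [0,1] "liked" : S/(NP\PP)
  [1,3] NP\PP   >
    [1,2] "no" : (NP\PP)/(NP\S)
    [2,3] "often" : NP\S

YES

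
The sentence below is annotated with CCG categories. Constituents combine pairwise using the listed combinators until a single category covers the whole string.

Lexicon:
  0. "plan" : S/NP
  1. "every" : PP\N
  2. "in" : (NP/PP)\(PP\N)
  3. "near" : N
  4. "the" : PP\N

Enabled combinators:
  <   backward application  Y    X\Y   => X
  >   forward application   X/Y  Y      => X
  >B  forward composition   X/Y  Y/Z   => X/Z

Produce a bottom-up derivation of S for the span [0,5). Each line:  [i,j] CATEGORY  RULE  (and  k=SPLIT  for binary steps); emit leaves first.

[0,1] S/NP  lex  "plan"
[1,2] PP\N  lex  "every"
[2,3] (NP/PP)\(PP\N)  lex  "in"
[1,3] NP/PP  <  k=2
[0,3] S/PP  >B  k=1
[3,4] N  lex  "near"
[4,5] PP\N  lex  "the"
[3,5] PP  <  k=4
[0,5] S  >  k=3

[0,5] S   >
  [0,3] S/PP   >B
    [0,1] "plan" : S/NP
    [1,3] NP/PP   <
      [1,2] "every" : PP\N
      [2,3] "in" : (NP/PP)\(PP\N)
  [3,5] PP   <
    [3,4] "near" : N
    [4,5] "the" : PP\N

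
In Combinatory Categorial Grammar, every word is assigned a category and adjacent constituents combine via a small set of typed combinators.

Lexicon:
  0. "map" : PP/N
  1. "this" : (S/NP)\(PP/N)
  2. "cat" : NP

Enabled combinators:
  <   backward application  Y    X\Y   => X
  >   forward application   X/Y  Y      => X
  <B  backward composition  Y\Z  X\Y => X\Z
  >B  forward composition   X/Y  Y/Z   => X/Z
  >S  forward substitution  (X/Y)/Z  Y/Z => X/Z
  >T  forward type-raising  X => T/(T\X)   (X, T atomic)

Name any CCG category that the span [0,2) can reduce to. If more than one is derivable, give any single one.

[0,3] S   >
  [0,2] S/NP   <
    [0,1] "map" : PP/N
    [1,2] "this" : (S/NP)\(PP/N)
  [2,3] "cat" : NP

S/NP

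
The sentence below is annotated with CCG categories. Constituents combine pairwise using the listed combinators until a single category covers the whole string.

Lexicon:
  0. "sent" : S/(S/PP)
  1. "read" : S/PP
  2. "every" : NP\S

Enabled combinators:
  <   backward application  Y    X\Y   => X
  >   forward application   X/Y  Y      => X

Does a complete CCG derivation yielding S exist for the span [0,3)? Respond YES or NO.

NO

S/(S/PP) S/PP NP\S
CKY chart[0,3] = {NP}; S ∉ chart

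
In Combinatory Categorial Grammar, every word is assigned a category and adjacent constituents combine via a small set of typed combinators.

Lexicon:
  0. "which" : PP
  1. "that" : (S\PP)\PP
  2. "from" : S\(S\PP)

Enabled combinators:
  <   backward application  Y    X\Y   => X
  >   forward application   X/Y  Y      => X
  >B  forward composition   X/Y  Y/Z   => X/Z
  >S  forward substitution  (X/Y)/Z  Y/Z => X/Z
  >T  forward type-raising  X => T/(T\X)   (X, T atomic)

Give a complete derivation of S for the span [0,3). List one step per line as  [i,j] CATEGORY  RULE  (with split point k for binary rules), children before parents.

[0,3] S   <
  [0,2] S\PP   <
    [0,1] "which" : PP
    [1,2] "that" : (S\PP)\PP
  [2,3] "from" : S\(S\PP)

[0,1] PP  lex  "which"
[1,2] (S\PP)\PP  lex  "that"
[0,2] S\PP  <  k=1
[2,3] S\(S\PP)  lex  "from"
[0,3] S  <  k=2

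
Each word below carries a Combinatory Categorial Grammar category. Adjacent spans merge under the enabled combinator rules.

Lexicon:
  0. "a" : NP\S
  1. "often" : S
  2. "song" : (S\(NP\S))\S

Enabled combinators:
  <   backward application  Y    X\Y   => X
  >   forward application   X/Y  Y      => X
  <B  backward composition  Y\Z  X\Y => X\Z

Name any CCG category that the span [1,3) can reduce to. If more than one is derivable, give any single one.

S\(NP\S)

[0,3] S   <
  [0,1] "a" : NP\S
  [1,3] S\(NP\S)   <
    [1,2] "often" : S
    [2,3] "song" : (S\(NP\S))\S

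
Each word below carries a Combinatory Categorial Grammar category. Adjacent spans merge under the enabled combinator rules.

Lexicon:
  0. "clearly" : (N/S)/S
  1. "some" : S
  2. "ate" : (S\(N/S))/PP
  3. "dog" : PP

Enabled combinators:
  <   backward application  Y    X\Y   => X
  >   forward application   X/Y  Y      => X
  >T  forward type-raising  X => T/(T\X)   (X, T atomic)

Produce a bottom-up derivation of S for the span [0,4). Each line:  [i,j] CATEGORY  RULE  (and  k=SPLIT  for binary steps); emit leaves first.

[0,1] (N/S)/S  lex  "clearly"
[1,2] S  lex  "some"
[0,2] N/S  >  k=1
[2,3] (S\(N/S))/PP  lex  "ate"
[3,4] PP  lex  "dog"
[2,4] S\(N/S)  >  k=3
[0,4] S  <  k=2

[0,4] S   <
  [0,2] N/S   >
    [0,1] "clearly" : (N/S)/S
    [1,2] "some" : S
  [2,4] S\(N/S)   >
    [2,3] "ate" : (S\(N/S))/PP
    [3,4] "dog" : PP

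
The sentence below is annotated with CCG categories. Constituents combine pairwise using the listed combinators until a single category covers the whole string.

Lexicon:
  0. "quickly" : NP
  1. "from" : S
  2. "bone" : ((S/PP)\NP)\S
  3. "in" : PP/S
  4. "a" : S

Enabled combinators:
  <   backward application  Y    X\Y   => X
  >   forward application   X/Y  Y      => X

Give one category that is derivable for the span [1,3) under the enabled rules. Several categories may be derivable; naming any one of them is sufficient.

(S/PP)\NP

[0,5] S   >
  [0,3] S/PP   <
    [0,1] "quickly" : NP
    [1,3] (S/PP)\NP   <
      [1,2] "from" : S
      [2,3] "bone" : ((S/PP)\NP)\S
  [3,5] PP   >
    [3,4] "in" : PP/S
    [4,5] "a" : S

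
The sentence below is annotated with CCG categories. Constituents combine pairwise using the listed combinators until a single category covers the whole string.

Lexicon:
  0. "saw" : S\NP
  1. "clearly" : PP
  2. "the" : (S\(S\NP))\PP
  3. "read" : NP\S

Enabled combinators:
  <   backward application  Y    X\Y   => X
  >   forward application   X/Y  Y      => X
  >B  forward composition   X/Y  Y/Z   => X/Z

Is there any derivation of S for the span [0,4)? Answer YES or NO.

S\NP PP (S\(S\NP))\PP NP\S
CKY chart[0,4] = {NP}; S ∉ chart

NO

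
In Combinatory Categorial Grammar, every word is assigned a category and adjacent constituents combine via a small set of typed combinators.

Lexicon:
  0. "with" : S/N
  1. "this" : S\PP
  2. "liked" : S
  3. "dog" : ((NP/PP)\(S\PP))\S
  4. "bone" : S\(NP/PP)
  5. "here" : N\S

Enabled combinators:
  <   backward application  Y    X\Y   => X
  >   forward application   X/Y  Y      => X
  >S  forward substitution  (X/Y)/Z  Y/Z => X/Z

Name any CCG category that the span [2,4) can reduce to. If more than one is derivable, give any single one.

(NP/PP)\(S\PP)

[0,6] S   >
  [0,1] "with" : S/N
  [1,6] N   <
    [1,5] S   <
      [1,4] NP/PP   <
        [1,2] "this" : S\PP
        [2,4] (NP/PP)\(S\PP)   <
          [2,3] "liked" : S
          [3,4] "dog" : ((NP/PP)\(S\PP))\S
      [4,5] "bone" : S\(NP/PP)
    [5,6] "here" : N\S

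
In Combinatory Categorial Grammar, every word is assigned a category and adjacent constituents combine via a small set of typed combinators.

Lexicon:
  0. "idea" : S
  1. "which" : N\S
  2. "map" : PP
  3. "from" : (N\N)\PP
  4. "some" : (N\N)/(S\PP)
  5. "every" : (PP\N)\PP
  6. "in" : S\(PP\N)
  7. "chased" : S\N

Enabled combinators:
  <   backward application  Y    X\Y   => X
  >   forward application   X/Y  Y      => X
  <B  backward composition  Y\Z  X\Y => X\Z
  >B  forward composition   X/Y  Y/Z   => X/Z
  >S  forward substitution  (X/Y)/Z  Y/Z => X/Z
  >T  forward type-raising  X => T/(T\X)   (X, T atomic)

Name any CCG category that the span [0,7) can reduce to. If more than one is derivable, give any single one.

N

[0,8] S   <
  [0,7] N   <
    [0,1] "idea" : S
    [1,7] N\S   <B
      [1,4] N\S   <B
        [1,2] "which" : N\S
        [2,4] N\N   <
          [2,3] "map" : PP
          [3,4] "from" : (N\N)\PP
      [4,7] N\N   >
        [4,5] "some" : (N\N)/(S\PP)
        [5,7] S\PP   <B
          [5,6] "every" : (PP\N)\PP
          [6,7] "in" : S\(PP\N)
  [7,8] "chased" : S\N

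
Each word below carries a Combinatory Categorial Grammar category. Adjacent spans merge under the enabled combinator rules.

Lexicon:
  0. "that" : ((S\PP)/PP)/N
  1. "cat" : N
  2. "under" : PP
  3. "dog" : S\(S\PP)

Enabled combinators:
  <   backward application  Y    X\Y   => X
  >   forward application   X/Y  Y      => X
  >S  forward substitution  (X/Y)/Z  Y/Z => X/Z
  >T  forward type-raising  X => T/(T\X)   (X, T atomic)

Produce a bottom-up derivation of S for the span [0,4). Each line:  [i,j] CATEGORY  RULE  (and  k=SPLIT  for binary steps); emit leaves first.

[0,4] S   <
  [0,3] S\PP   >
    [0,2] (S\PP)/PP   >
      [0,1] "that" : ((S\PP)/PP)/N
      [1,2] "cat" : N
    [2,3] "under" : PP
  [3,4] "dog" : S\(S\PP)

[0,1] ((S\PP)/PP)/N  lex  "that"
[1,2] N  lex  "cat"
[0,2] (S\PP)/PP  >  k=1
[2,3] PP  lex  "under"
[0,3] S\PP  >  k=2
[3,4] S\(S\PP)  lex  "dog"
[0,4] S  <  k=3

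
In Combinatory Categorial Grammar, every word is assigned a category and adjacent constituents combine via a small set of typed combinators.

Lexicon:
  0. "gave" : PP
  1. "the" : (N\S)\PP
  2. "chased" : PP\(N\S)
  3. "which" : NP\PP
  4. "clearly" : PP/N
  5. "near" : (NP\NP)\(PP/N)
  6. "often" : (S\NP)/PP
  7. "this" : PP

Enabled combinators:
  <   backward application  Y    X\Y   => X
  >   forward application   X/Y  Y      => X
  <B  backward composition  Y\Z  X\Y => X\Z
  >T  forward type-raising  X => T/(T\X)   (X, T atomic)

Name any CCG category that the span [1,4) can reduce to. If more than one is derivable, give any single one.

[0,8] S   <
  [0,1] "gave" : PP
  [1,8] S\PP   <B
    [1,4] NP\PP   <B
      [1,3] PP\PP   <B
        [1,2] "the" : (N\S)\PP
        [2,3] "chased" : PP\(N\S)
      [3,4] "which" : NP\PP
    [4,8] S\NP   <B
      [4,6] NP\NP   <
        [4,5] "clearly" : PP/N
        [5,6] "near" : (NP\NP)\(PP/N)
      [6,8] S\NP   >
        [6,7] "often" : (S\NP)/PP
        [7,8] "this" : PP

NP\PP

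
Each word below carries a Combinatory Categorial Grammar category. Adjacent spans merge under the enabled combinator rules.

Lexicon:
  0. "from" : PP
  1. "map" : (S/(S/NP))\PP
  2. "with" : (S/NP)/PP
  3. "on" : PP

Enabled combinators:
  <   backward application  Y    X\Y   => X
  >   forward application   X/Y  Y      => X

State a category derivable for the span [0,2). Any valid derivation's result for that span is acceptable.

[0,4] S   >
  [0,2] S/(S/NP)   <
    [0,1] "from" : PP
    [1,2] "map" : (S/(S/NP))\PP
  [2,4] S/NP   >
    [2,3] "with" : (S/NP)/PP
    [3,4] "on" : PP

S/(S/NP)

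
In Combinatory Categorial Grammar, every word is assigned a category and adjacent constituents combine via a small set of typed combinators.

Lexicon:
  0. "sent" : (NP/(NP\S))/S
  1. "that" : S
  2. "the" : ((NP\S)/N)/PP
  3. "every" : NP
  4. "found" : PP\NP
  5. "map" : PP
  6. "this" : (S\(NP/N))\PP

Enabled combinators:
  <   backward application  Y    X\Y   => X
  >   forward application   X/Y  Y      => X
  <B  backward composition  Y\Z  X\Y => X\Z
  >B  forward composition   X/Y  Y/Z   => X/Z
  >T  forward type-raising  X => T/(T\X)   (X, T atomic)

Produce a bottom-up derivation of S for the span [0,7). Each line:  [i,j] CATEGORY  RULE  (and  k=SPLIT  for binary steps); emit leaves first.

[0,1] (NP/(NP\S))/S  lex  "sent"
[1,2] S  lex  "that"
[0,2] NP/(NP\S)  >  k=1
[2,3] ((NP\S)/N)/PP  lex  "the"
[3,4] NP  lex  "every"
[3,4] PP/(PP\NP)  >T
[4,5] PP\NP  lex  "found"
[3,5] PP  >  k=4
[2,5] (NP\S)/N  >  k=3
[0,5] NP/N  >B  k=2
[5,6] PP  lex  "map"
[6,7] (S\(NP/N))\PP  lex  "this"
[5,7] S\(NP/N)  <  k=6
[0,7] S  <  k=5

[0,7] S   <
  [0,5] NP/N   >B
    [0,2] NP/(NP\S)   >
      [0,1] "sent" : (NP/(NP\S))/S
      [1,2] "that" : S
    [2,5] (NP\S)/N   >
      [2,3] "the" : ((NP\S)/N)/PP
      [3,5] PP   >
        [3,4] PP/(PP\NP)   >T
          [3,4] "every" : NP
        [4,5] "found" : PP\NP
  [5,7] S\(NP/N)   <
    [5,6] "map" : PP
    [6,7] "this" : (S\(NP/N))\PP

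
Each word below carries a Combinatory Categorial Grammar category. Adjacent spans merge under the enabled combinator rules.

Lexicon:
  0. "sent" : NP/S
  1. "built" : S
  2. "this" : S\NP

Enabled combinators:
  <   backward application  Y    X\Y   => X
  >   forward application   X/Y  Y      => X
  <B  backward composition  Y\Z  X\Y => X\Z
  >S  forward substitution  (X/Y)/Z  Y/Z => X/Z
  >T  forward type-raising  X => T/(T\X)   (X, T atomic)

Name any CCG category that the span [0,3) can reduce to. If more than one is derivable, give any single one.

[0,3] S   <
  [0,2] NP   >
    [0,1] "sent" : NP/S
    [1,2] "built" : S
  [2,3] "this" : S\NP

S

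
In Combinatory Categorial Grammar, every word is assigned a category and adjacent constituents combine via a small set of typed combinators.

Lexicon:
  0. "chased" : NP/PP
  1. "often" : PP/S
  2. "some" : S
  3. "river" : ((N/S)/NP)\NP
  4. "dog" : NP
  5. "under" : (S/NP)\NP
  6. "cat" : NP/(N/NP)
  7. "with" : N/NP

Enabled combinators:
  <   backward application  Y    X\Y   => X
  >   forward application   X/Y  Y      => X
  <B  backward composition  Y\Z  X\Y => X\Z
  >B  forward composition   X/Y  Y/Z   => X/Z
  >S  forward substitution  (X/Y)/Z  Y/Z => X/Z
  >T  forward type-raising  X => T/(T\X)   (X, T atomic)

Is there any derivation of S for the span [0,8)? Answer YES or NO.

NO

NP/PP PP/S S ((N/S)/NP)\NP NP (S/NP)\NP NP/(N/NP) N/NP
CKY chart[0,8] = {(N/S)/(NP\S), N, N/(NP\NP), N/(N\N), NP/(NP\N), PP/(PP\N), S/(S\N)}; S ∉ chart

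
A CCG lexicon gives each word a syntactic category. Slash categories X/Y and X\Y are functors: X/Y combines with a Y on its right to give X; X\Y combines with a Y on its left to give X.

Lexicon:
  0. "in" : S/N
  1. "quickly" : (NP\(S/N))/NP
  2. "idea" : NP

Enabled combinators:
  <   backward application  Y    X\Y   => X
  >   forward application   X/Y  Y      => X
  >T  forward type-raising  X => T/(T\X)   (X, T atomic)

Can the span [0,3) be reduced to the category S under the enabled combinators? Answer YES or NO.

NO

S/N (NP\(S/N))/NP NP
CKY chart[0,3] = {N/(N\NP), NP, NP/(NP\NP), PP/(PP\NP), S/(S\NP)}; S ∉ chart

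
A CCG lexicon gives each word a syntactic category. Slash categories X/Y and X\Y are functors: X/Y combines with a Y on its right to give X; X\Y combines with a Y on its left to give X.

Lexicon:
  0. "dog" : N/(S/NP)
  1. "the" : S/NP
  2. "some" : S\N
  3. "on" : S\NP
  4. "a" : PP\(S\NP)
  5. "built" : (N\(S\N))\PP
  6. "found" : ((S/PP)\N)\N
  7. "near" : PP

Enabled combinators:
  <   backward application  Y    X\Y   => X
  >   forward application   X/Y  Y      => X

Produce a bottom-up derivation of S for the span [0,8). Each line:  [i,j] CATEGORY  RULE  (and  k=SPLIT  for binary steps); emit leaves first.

[0,1] N/(S/NP)  lex  "dog"
[1,2] S/NP  lex  "the"
[0,2] N  >  k=1
[2,3] S\N  lex  "some"
[3,4] S\NP  lex  "on"
[4,5] PP\(S\NP)  lex  "a"
[3,5] PP  <  k=4
[5,6] (N\(S\N))\PP  lex  "built"
[3,6] N\(S\N)  <  k=5
[2,6] N  <  k=3
[6,7] ((S/PP)\N)\N  lex  "found"
[2,7] (S/PP)\N  <  k=6
[0,7] S/PP  <  k=2
[7,8] PP  lex  "near"
[0,8] S  >  k=7

[0,8] S   >
  [0,7] S/PP   <
    [0,2] N   >
      [0,1] "dog" : N/(S/NP)
      [1,2] "the" : S/NP
    [2,7] (S/PP)\N   <
      [2,6] N   <
        [2,3] "some" : S\N
        [3,6] N\(S\N)   <
          [3,5] PP   <
            [3,4] "on" : S\NP
            [4,5] "a" : PP\(S\NP)
          [5,6] "built" : (N\(S\N))\PP
      [6,7] "found" : ((S/PP)\N)\N
  [7,8] "near" : PP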